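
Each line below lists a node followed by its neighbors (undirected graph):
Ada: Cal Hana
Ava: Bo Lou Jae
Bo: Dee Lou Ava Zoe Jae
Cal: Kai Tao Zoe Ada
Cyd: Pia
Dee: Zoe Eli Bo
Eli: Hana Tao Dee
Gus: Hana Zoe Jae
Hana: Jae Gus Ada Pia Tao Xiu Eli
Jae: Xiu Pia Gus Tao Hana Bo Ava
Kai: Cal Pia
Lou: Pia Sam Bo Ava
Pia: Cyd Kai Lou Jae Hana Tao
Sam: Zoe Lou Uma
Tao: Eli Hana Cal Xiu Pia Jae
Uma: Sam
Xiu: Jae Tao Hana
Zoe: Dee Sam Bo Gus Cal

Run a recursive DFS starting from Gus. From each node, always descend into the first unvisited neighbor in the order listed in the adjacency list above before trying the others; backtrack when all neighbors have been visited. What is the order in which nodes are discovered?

Gus -> Hana -> Jae -> Xiu -> Tao -> Eli -> Dee -> Zoe -> Sam -> Lou -> Pia -> Cyd -> Kai -> Cal -> Ada -> Bo -> Ava -> Uma

Visit Gus
Gus → Hana
Hana → Jae
Jae → Xiu
Xiu → Tao
Tao → Eli
Eli → Dee
Dee → Zoe
Zoe → Sam
Sam → Lou
Lou → Pia
Pia → Cyd
Pia → Kai
Kai → Cal
Cal → Ada
Lou → Bo
Bo → Ava
Sam → Uma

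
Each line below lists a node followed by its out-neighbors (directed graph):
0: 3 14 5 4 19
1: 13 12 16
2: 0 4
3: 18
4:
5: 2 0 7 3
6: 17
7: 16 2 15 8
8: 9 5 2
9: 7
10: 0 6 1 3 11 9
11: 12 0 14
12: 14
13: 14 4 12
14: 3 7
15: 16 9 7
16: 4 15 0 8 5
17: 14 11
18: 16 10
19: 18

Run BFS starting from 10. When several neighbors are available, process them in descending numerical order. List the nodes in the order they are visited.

Visit 10; enqueue 11, 9, 6, 3, 1, 0 → queue [11, 9, 6, 3, 1, 0]
Visit 11; enqueue 14, 12 → queue [9, 6, 3, 1, 0, 14, 12]
Visit 9; enqueue 7 → queue [6, 3, 1, 0, 14, 12, 7]
Visit 6; enqueue 17 → queue [3, 1, 0, 14, 12, 7, 17]
Visit 3; enqueue 18 → queue [1, 0, 14, 12, 7, 17, 18]
Visit 1; enqueue 16, 13 → queue [0, 14, 12, 7, 17, 18, 16, 13]
Visit 0; enqueue 19, 5, 4 → queue [14, 12, 7, 17, 18, 16, 13, 19, 5, 4]
Visit 14 → queue [12, 7, 17, 18, 16, 13, 19, 5, 4]
Visit 12 → queue [7, 17, 18, 16, 13, 19, 5, 4]
Visit 7; enqueue 15, 8, 2 → queue [17, 18, 16, 13, 19, 5, 4, 15, 8, 2]
Visit 17 → queue [18, 16, 13, 19, 5, 4, 15, 8, 2]
Visit 18 → queue [16, 13, 19, 5, 4, 15, 8, 2]
Visit 16 → queue [13, 19, 5, 4, 15, 8, 2]
Visit 13 → queue [19, 5, 4, 15, 8, 2]
Visit 19 → queue [5, 4, 15, 8, 2]
Visit 5 → queue [4, 15, 8, 2]
Visit 4 → queue [15, 8, 2]
Visit 15 → queue [8, 2]
Visit 8 → queue [2]
Visit 2 → queue []

10, 11, 9, 6, 3, 1, 0, 14, 12, 7, 17, 18, 16, 13, 19, 5, 4, 15, 8, 2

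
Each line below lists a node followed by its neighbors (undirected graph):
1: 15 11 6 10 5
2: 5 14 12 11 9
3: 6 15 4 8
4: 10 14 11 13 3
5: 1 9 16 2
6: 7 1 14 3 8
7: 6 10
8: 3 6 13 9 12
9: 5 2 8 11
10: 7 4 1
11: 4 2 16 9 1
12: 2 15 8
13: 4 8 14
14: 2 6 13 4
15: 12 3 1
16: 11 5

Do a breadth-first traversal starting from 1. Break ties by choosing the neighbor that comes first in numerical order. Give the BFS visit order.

1, 5, 6, 10, 11, 15, 2, 9, 16, 3, 7, 8, 14, 4, 12, 13

Visit 1; enqueue 5, 6, 10, 11, 15 → queue [5, 6, 10, 11, 15]
Visit 5; enqueue 2, 9, 16 → queue [6, 10, 11, 15, 2, 9, 16]
Visit 6; enqueue 3, 7, 8, 14 → queue [10, 11, 15, 2, 9, 16, 3, 7, 8, 14]
Visit 10; enqueue 4 → queue [11, 15, 2, 9, 16, 3, 7, 8, 14, 4]
Visit 11 → queue [15, 2, 9, 16, 3, 7, 8, 14, 4]
Visit 15; enqueue 12 → queue [2, 9, 16, 3, 7, 8, 14, 4, 12]
Visit 2 → queue [9, 16, 3, 7, 8, 14, 4, 12]
Visit 9 → queue [16, 3, 7, 8, 14, 4, 12]
Visit 16 → queue [3, 7, 8, 14, 4, 12]
Visit 3 → queue [7, 8, 14, 4, 12]
Visit 7 → queue [8, 14, 4, 12]
Visit 8; enqueue 13 → queue [14, 4, 12, 13]
Visit 14 → queue [4, 12, 13]
Visit 4 → queue [12, 13]
Visit 12 → queue [13]
Visit 13 → queue []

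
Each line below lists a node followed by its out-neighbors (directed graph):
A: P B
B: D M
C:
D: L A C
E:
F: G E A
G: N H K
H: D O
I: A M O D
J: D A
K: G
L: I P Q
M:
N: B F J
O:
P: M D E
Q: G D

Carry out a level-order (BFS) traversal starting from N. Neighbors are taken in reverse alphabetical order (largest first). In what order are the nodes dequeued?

N, J, F, B, D, A, G, E, M, L, C, P, K, H, Q, I, O

Visit N; enqueue J, F, B → queue [J, F, B]
Visit J; enqueue D, A → queue [F, B, D, A]
Visit F; enqueue G, E → queue [B, D, A, G, E]
Visit B; enqueue M → queue [D, A, G, E, M]
Visit D; enqueue L, C → queue [A, G, E, M, L, C]
Visit A; enqueue P → queue [G, E, M, L, C, P]
Visit G; enqueue K, H → queue [E, M, L, C, P, K, H]
Visit E → queue [M, L, C, P, K, H]
Visit M → queue [L, C, P, K, H]
Visit L; enqueue Q, I → queue [C, P, K, H, Q, I]
Visit C → queue [P, K, H, Q, I]
Visit P → queue [K, H, Q, I]
Visit K → queue [H, Q, I]
Visit H; enqueue O → queue [Q, I, O]
Visit Q → queue [I, O]
Visit I → queue [O]
Visit O → queue []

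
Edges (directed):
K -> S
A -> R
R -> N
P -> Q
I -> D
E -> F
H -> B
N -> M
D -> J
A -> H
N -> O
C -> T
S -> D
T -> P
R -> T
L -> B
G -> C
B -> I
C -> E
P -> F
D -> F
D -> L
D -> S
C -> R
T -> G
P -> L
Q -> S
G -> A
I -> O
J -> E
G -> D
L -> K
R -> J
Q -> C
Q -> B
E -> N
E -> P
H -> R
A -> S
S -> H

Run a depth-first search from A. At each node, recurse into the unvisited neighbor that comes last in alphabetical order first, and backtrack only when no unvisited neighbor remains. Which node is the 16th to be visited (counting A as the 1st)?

D

Visit A
A → S
S → H
H → R
R → T
T → P
P → Q
Q → C
C → E
E → N
N → O
N → M
E → F
Q → B
B → I
I → D
D → L
L → K
D → J
T → G

Visit order: A, S, H, R, T, P, Q, C, E, N, O, M, F, B, I, D, L, K, J, G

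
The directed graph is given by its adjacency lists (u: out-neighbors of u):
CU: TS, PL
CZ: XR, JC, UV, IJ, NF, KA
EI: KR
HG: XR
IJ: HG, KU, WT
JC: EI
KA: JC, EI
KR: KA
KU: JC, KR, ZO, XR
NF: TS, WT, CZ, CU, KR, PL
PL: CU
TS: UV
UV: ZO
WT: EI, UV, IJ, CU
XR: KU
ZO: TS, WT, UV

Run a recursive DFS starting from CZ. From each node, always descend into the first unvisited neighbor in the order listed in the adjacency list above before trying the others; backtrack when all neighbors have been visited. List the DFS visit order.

Visit CZ
CZ → XR
XR → KU
KU → JC
JC → EI
EI → KR
KR → KA
KU → ZO
ZO → TS
TS → UV
ZO → WT
WT → IJ
IJ → HG
WT → CU
CU → PL
CZ → NF

CZ → XR → KU → JC → EI → KR → KA → ZO → TS → UV → WT → IJ → HG → CU → PL → NF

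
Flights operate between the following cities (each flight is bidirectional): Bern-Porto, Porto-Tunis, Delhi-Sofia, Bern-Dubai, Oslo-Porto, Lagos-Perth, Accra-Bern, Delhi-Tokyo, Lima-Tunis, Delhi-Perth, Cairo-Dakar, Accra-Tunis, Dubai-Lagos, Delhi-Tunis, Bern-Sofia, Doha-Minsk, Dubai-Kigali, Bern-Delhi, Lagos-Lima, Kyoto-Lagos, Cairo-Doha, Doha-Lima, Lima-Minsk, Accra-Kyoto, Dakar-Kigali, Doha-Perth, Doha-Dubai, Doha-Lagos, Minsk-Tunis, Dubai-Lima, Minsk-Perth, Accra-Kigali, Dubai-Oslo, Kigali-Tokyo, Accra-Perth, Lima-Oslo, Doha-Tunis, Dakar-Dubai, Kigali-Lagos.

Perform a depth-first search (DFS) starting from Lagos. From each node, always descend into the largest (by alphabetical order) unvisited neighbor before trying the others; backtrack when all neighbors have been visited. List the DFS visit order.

Lagos Perth Minsk Tunis Porto Oslo Lima Dubai Kigali Tokyo Delhi Sofia Bern Accra Kyoto Dakar Cairo Doha

Visit Lagos
Lagos → Perth
Perth → Minsk
Minsk → Tunis
Tunis → Porto
Porto → Oslo
Oslo → Lima
Lima → Dubai
Dubai → Kigali
Kigali → Tokyo
Tokyo → Delhi
Delhi → Sofia
Sofia → Bern
Bern → Accra
Accra → Kyoto
Kigali → Dakar
Dakar → Cairo
Cairo → Doha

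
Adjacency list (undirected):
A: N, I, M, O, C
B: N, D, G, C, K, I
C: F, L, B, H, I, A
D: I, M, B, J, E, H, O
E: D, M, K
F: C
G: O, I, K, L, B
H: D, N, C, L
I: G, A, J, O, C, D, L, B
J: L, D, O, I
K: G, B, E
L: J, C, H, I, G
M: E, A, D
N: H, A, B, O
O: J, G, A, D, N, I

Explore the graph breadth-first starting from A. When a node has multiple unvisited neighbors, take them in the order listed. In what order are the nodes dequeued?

Visit A; enqueue N, I, M, O, C → queue [N, I, M, O, C]
Visit N; enqueue H, B → queue [I, M, O, C, H, B]
Visit I; enqueue G, J, D, L → queue [M, O, C, H, B, G, J, D, L]
Visit M; enqueue E → queue [O, C, H, B, G, J, D, L, E]
Visit O → queue [C, H, B, G, J, D, L, E]
Visit C; enqueue F → queue [H, B, G, J, D, L, E, F]
Visit H → queue [B, G, J, D, L, E, F]
Visit B; enqueue K → queue [G, J, D, L, E, F, K]
Visit G → queue [J, D, L, E, F, K]
Visit J → queue [D, L, E, F, K]
Visit D → queue [L, E, F, K]
Visit L → queue [E, F, K]
Visit E → queue [F, K]
Visit F → queue [K]
Visit K → queue []

A, N, I, M, O, C, H, B, G, J, D, L, E, F, K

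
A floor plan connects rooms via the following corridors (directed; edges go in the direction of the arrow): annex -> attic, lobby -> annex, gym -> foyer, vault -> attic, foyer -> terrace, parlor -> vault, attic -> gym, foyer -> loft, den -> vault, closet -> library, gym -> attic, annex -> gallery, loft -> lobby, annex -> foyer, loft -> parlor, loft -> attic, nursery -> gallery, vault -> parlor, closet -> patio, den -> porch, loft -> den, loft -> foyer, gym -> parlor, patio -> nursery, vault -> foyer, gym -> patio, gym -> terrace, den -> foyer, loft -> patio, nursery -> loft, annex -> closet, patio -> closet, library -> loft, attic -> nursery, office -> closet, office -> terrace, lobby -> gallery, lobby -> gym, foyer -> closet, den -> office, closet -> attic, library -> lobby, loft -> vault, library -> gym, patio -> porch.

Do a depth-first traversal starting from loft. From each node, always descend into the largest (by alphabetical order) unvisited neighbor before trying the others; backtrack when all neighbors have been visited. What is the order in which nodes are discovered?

Visit loft
loft → vault
vault → parlor
vault → foyer
foyer → terrace
foyer → closet
closet → patio
patio → porch
patio → nursery
nursery → gallery
closet → library
library → lobby
lobby → gym
gym → attic
lobby → annex
loft → den
den → office

loft -> vault -> parlor -> foyer -> terrace -> closet -> patio -> porch -> nursery -> gallery -> library -> lobby -> gym -> attic -> annex -> den -> office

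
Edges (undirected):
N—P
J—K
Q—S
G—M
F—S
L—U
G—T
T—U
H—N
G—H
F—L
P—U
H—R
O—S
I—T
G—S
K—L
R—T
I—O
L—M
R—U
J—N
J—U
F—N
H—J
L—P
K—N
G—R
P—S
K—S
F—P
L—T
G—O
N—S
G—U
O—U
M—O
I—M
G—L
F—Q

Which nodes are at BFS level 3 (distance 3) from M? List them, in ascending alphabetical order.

J, N, Q

Level 0: M
Level 1: G, I, L, O
Level 2: F, H, K, P, R, S, T, U
Level 3: J, N, Q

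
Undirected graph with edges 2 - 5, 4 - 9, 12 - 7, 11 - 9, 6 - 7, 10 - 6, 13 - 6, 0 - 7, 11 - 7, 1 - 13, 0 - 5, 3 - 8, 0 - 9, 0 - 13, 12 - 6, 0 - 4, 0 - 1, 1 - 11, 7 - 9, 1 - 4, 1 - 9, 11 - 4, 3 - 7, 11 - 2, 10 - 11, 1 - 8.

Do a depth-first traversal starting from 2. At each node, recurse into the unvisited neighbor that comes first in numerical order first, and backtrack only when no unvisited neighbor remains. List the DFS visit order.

2 5 0 1 4 9 7 3 8 6 10 11 12 13

Visit 2
2 → 5
5 → 0
0 → 1
1 → 4
4 → 9
9 → 7
7 → 3
3 → 8
7 → 6
6 → 10
10 → 11
6 → 12
6 → 13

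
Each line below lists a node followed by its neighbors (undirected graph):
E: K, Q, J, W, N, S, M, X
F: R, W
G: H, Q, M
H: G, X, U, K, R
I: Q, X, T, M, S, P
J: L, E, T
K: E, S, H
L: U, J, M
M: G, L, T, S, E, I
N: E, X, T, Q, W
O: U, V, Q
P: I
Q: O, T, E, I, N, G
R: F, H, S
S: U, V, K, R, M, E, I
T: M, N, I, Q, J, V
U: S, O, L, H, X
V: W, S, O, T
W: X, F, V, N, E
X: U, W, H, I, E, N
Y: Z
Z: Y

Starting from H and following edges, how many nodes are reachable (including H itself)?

BFS from H visits: H, X, U, R, K, G, W, N, I, E, S, O, L, F, Q, M, V, T, P, J
Reachable nodes: 20 of 22 total.

20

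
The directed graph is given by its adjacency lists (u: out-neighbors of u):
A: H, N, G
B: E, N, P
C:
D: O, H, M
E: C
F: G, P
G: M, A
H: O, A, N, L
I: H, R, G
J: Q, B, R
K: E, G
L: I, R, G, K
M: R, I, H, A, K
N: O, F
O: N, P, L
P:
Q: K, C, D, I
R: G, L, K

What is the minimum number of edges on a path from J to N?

2

Level 0: J
Level 1: B, Q, R
Level 2: C, D, E, G, I, K, L, N, P
Level 3: A, F, H, M, O
N first appears at level 2.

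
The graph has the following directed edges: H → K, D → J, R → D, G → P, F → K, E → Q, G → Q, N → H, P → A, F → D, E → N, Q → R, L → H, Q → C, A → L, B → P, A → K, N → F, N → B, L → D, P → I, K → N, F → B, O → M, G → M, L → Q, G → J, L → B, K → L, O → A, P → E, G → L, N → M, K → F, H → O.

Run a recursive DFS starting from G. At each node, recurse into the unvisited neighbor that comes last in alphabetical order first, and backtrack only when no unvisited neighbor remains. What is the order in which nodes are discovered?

Visit G
G → Q
Q → R
R → D
D → J
Q → C
G → P
P → I
P → E
E → N
N → M
N → H
H → O
O → A
A → L
L → B
A → K
K → F

G -> Q -> R -> D -> J -> C -> P -> I -> E -> N -> M -> H -> O -> A -> L -> B -> K -> F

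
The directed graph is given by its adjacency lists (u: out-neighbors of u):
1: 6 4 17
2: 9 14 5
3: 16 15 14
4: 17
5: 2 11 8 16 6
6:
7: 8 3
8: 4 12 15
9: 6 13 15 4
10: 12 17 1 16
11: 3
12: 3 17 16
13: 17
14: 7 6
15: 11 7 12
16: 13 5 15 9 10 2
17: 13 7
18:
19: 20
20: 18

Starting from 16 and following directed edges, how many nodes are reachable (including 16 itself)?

BFS from 16 visits: 16, 13, 5, 15, 9, 10, 2, 17, 11, 8, 6, 7, 12, 4, 1, 14, 3
Reachable nodes: 17 of 20 total.

17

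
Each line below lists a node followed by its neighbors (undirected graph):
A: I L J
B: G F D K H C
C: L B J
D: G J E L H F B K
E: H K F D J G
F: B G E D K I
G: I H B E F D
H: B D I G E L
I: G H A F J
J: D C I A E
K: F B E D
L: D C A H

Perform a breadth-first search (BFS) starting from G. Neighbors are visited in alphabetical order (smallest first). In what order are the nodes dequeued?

Visit G; enqueue B, D, E, F, H, I → queue [B, D, E, F, H, I]
Visit B; enqueue C, K → queue [D, E, F, H, I, C, K]
Visit D; enqueue J, L → queue [E, F, H, I, C, K, J, L]
Visit E → queue [F, H, I, C, K, J, L]
Visit F → queue [H, I, C, K, J, L]
Visit H → queue [I, C, K, J, L]
Visit I; enqueue A → queue [C, K, J, L, A]
Visit C → queue [K, J, L, A]
Visit K → queue [J, L, A]
Visit J → queue [L, A]
Visit L → queue [A]
Visit A → queue []

G, B, D, E, F, H, I, C, K, J, L, A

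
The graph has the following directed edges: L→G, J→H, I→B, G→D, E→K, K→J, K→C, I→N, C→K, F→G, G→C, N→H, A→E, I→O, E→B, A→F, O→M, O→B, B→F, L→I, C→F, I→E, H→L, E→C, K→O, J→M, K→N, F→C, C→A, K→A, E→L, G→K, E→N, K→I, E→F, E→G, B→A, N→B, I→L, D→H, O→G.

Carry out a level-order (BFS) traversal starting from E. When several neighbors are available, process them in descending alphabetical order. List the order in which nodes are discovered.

E, N, L, K, G, F, C, B, H, I, O, J, A, D, M

Visit E; enqueue N, L, K, G, F, C, B → queue [N, L, K, G, F, C, B]
Visit N; enqueue H → queue [L, K, G, F, C, B, H]
Visit L; enqueue I → queue [K, G, F, C, B, H, I]
Visit K; enqueue O, J, A → queue [G, F, C, B, H, I, O, J, A]
Visit G; enqueue D → queue [F, C, B, H, I, O, J, A, D]
Visit F → queue [C, B, H, I, O, J, A, D]
Visit C → queue [B, H, I, O, J, A, D]
Visit B → queue [H, I, O, J, A, D]
Visit H → queue [I, O, J, A, D]
Visit I → queue [O, J, A, D]
Visit O; enqueue M → queue [J, A, D, M]
Visit J → queue [A, D, M]
Visit A → queue [D, M]
Visit D → queue [M]
Visit M → queue []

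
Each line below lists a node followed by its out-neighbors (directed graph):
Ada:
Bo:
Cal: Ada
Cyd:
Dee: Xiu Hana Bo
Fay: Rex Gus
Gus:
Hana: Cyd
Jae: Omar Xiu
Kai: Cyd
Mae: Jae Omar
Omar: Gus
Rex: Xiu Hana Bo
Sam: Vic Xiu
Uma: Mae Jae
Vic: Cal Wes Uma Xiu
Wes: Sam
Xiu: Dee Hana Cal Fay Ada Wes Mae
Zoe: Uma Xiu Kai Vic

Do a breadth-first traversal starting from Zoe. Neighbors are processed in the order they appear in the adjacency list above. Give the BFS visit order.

Visit Zoe; enqueue Uma, Xiu, Kai, Vic → queue [Uma, Xiu, Kai, Vic]
Visit Uma; enqueue Mae, Jae → queue [Xiu, Kai, Vic, Mae, Jae]
Visit Xiu; enqueue Dee, Hana, Cal, Fay, Ada, Wes → queue [Kai, Vic, Mae, Jae, Dee, Hana, Cal, Fay, Ada, Wes]
Visit Kai; enqueue Cyd → queue [Vic, Mae, Jae, Dee, Hana, Cal, Fay, Ada, Wes, Cyd]
Visit Vic → queue [Mae, Jae, Dee, Hana, Cal, Fay, Ada, Wes, Cyd]
Visit Mae; enqueue Omar → queue [Jae, Dee, Hana, Cal, Fay, Ada, Wes, Cyd, Omar]
Visit Jae → queue [Dee, Hana, Cal, Fay, Ada, Wes, Cyd, Omar]
Visit Dee; enqueue Bo → queue [Hana, Cal, Fay, Ada, Wes, Cyd, Omar, Bo]
Visit Hana → queue [Cal, Fay, Ada, Wes, Cyd, Omar, Bo]
Visit Cal → queue [Fay, Ada, Wes, Cyd, Omar, Bo]
Visit Fay; enqueue Rex, Gus → queue [Ada, Wes, Cyd, Omar, Bo, Rex, Gus]
Visit Ada → queue [Wes, Cyd, Omar, Bo, Rex, Gus]
Visit Wes; enqueue Sam → queue [Cyd, Omar, Bo, Rex, Gus, Sam]
Visit Cyd → queue [Omar, Bo, Rex, Gus, Sam]
Visit Omar → queue [Bo, Rex, Gus, Sam]
Visit Bo → queue [Rex, Gus, Sam]
Visit Rex → queue [Gus, Sam]
Visit Gus → queue [Sam]
Visit Sam → queue []

Zoe, Uma, Xiu, Kai, Vic, Mae, Jae, Dee, Hana, Cal, Fay, Ada, Wes, Cyd, Omar, Bo, Rex, Gus, Sam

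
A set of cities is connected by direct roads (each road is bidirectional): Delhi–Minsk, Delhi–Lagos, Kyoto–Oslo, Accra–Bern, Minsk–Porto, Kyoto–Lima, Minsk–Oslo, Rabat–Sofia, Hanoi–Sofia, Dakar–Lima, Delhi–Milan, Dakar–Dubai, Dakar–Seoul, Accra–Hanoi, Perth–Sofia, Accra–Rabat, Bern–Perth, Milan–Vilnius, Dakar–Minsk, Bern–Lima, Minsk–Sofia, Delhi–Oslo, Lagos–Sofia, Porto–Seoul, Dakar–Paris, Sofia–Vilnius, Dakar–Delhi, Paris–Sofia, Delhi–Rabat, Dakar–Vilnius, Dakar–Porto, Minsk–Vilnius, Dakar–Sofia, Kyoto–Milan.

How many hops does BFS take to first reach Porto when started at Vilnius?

Level 0: Vilnius
Level 1: Dakar, Milan, Minsk, Sofia
Level 2: Delhi, Dubai, Hanoi, Kyoto, Lagos, Lima, Oslo, Paris, Perth, Porto, Rabat, Seoul
Level 3: Accra, Bern
Porto first appears at level 2.

2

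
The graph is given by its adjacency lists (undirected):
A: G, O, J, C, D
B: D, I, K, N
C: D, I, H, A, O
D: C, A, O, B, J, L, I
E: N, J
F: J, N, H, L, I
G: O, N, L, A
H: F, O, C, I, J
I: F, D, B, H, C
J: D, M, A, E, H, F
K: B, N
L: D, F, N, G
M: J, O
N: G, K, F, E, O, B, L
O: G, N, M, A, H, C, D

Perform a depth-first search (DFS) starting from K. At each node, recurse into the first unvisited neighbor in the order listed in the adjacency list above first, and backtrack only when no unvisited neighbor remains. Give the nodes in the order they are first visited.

K B D C I F J M O G N E L A H

Visit K
K → B
B → D
D → C
C → I
I → F
F → J
J → M
M → O
O → G
G → N
N → E
N → L
G → A
O → H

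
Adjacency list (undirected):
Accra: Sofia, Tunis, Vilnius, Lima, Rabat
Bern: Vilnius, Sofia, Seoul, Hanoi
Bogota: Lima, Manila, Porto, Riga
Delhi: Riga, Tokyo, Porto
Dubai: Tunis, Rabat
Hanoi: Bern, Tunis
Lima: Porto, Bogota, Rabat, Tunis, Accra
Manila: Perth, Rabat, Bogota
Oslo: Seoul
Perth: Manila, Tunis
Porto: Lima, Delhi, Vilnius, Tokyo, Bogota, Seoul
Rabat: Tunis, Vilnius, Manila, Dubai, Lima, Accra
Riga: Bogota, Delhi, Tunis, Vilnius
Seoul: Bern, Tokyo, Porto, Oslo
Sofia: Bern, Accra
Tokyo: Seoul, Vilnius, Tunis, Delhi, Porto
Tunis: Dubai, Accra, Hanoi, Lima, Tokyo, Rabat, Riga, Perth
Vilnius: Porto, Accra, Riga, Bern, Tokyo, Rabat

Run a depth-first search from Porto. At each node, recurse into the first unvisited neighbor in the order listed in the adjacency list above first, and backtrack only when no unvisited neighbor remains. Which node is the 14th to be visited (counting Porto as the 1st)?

Tokyo

Visit Porto
Porto → Lima
Lima → Bogota
Bogota → Manila
Manila → Perth
Perth → Tunis
Tunis → Dubai
Dubai → Rabat
Rabat → Vilnius
Vilnius → Accra
Accra → Sofia
Sofia → Bern
Bern → Seoul
Seoul → Tokyo
Tokyo → Delhi
Delhi → Riga
Seoul → Oslo
Bern → Hanoi

Visit order: Porto, Lima, Bogota, Manila, Perth, Tunis, Dubai, Rabat, Vilnius, Accra, Sofia, Bern, Seoul, Tokyo, Delhi, Riga, Oslo, Hanoi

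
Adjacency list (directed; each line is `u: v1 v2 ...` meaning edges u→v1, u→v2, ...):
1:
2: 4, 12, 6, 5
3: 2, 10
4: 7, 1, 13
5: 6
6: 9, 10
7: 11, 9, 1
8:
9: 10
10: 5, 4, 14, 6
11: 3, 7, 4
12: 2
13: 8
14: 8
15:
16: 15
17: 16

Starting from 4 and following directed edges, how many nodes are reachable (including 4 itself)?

14

BFS from 4 visits: 4, 13, 7, 1, 8, 11, 9, 3, 10, 2, 14, 6, 5, 12
Reachable nodes: 14 of 17 total.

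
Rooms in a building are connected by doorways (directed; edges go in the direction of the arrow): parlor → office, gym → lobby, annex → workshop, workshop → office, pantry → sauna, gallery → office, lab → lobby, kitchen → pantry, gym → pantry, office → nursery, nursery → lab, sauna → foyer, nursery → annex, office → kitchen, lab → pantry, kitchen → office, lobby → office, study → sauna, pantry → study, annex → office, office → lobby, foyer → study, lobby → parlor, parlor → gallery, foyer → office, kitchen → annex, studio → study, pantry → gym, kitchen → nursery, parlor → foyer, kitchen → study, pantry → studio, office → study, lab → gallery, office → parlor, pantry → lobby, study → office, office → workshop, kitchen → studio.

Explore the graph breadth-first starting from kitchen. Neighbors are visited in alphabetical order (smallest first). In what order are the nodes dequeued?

Visit kitchen; enqueue annex, nursery, office, pantry, studio, study → queue [annex, nursery, office, pantry, studio, study]
Visit annex; enqueue workshop → queue [nursery, office, pantry, studio, study, workshop]
Visit nursery; enqueue lab → queue [office, pantry, studio, study, workshop, lab]
Visit office; enqueue lobby, parlor → queue [pantry, studio, study, workshop, lab, lobby, parlor]
Visit pantry; enqueue gym, sauna → queue [studio, study, workshop, lab, lobby, parlor, gym, sauna]
Visit studio → queue [study, workshop, lab, lobby, parlor, gym, sauna]
Visit study → queue [workshop, lab, lobby, parlor, gym, sauna]
Visit workshop → queue [lab, lobby, parlor, gym, sauna]
Visit lab; enqueue gallery → queue [lobby, parlor, gym, sauna, gallery]
Visit lobby → queue [parlor, gym, sauna, gallery]
Visit parlor; enqueue foyer → queue [gym, sauna, gallery, foyer]
Visit gym → queue [sauna, gallery, foyer]
Visit sauna → queue [gallery, foyer]
Visit gallery → queue [foyer]
Visit foyer → queue []

kitchen -> annex -> nursery -> office -> pantry -> studio -> study -> workshop -> lab -> lobby -> parlor -> gym -> sauna -> gallery -> foyer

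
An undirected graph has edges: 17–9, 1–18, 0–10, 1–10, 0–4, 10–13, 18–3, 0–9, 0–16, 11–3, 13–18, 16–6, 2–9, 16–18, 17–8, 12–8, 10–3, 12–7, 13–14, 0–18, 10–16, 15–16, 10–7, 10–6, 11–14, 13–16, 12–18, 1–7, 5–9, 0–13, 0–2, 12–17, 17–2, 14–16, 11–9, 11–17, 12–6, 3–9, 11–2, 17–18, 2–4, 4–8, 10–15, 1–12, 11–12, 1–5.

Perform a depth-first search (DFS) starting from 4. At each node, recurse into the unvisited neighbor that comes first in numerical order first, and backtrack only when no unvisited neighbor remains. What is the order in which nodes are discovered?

Visit 4
4 → 0
0 → 2
2 → 9
9 → 3
3 → 10
10 → 1
1 → 5
1 → 7
7 → 12
12 → 6
6 → 16
16 → 13
13 → 14
14 → 11
11 → 17
17 → 8
17 → 18
16 → 15

4, 0, 2, 9, 3, 10, 1, 5, 7, 12, 6, 16, 13, 14, 11, 17, 8, 18, 15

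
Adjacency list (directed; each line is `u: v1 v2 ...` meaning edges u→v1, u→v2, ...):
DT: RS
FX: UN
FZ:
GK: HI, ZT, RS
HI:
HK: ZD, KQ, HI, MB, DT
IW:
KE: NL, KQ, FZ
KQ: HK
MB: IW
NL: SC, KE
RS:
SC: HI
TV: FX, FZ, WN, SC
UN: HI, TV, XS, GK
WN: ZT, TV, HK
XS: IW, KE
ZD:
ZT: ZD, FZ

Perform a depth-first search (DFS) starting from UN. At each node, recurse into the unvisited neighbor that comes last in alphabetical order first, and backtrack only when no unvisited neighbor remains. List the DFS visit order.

UN XS KE NL SC HI KQ HK ZD MB IW DT RS FZ TV WN ZT FX GK

Visit UN
UN → XS
XS → KE
KE → NL
NL → SC
SC → HI
KE → KQ
KQ → HK
HK → ZD
HK → MB
MB → IW
HK → DT
DT → RS
KE → FZ
UN → TV
TV → WN
WN → ZT
TV → FX
UN → GK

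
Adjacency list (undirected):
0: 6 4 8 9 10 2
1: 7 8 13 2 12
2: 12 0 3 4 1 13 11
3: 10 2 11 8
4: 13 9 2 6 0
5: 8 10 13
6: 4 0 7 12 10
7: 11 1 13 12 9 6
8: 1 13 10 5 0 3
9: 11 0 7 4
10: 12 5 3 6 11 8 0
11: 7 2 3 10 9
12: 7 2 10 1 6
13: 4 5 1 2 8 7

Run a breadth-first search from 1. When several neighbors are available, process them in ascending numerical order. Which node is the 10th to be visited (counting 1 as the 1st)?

Visit 1; enqueue 2, 7, 8, 12, 13 → queue [2, 7, 8, 12, 13]
Visit 2; enqueue 0, 3, 4, 11 → queue [7, 8, 12, 13, 0, 3, 4, 11]
Visit 7; enqueue 6, 9 → queue [8, 12, 13, 0, 3, 4, 11, 6, 9]
Visit 8; enqueue 5, 10 → queue [12, 13, 0, 3, 4, 11, 6, 9, 5, 10]
Visit 12 → queue [13, 0, 3, 4, 11, 6, 9, 5, 10]
Visit 13 → queue [0, 3, 4, 11, 6, 9, 5, 10]
Visit 0 → queue [3, 4, 11, 6, 9, 5, 10]
Visit 3 → queue [4, 11, 6, 9, 5, 10]
Visit 4 → queue [11, 6, 9, 5, 10]
Visit 11 → queue [6, 9, 5, 10]
Visit 6 → queue [9, 5, 10]
Visit 9 → queue [5, 10]
Visit 5 → queue [10]
Visit 10 → queue []

Visit order: 1, 2, 7, 8, 12, 13, 0, 3, 4, 11, 6, 9, 5, 10

11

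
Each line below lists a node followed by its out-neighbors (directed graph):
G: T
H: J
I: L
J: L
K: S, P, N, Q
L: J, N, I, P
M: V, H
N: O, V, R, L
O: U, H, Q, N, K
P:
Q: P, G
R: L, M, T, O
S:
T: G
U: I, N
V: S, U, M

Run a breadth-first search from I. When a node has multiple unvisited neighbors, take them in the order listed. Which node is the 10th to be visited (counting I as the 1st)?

Visit I; enqueue L → queue [L]
Visit L; enqueue J, N, P → queue [J, N, P]
Visit J → queue [N, P]
Visit N; enqueue O, V, R → queue [P, O, V, R]
Visit P → queue [O, V, R]
Visit O; enqueue U, H, Q, K → queue [V, R, U, H, Q, K]
Visit V; enqueue S, M → queue [R, U, H, Q, K, S, M]
Visit R; enqueue T → queue [U, H, Q, K, S, M, T]
Visit U → queue [H, Q, K, S, M, T]
Visit H → queue [Q, K, S, M, T]
Visit Q; enqueue G → queue [K, S, M, T, G]
Visit K → queue [S, M, T, G]
Visit S → queue [M, T, G]
Visit M → queue [T, G]
Visit T → queue [G]
Visit G → queue []

Visit order: I, L, J, N, P, O, V, R, U, H, Q, K, S, M, T, G

H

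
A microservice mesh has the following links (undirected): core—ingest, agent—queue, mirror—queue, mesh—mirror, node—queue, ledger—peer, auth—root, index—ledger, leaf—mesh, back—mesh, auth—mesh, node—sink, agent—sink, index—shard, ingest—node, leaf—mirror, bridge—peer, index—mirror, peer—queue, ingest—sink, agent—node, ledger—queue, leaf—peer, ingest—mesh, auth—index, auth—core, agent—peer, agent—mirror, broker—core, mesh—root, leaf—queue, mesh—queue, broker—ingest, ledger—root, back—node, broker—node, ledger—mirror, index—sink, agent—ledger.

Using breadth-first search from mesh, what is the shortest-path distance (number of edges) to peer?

2

Level 0: mesh
Level 1: auth, back, ingest, leaf, mirror, queue, root
Level 2: agent, broker, core, index, ledger, node, peer, sink
Level 3: bridge, shard
peer first appears at level 2.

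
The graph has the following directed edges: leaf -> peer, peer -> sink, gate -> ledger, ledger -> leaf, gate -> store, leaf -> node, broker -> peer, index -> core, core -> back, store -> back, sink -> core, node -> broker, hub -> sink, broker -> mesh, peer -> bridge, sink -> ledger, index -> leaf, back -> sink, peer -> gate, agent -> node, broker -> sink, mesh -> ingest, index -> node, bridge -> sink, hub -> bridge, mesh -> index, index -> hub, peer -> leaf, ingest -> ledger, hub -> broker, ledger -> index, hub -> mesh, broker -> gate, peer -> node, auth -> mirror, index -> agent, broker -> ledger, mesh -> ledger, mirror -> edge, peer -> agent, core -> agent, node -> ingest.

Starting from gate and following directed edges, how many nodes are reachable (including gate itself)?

16

BFS from gate visits: gate, ledger, store, index, leaf, back, agent, core, hub, node, peer, sink, bridge, broker, mesh, ingest
Reachable nodes: 16 of 19 total.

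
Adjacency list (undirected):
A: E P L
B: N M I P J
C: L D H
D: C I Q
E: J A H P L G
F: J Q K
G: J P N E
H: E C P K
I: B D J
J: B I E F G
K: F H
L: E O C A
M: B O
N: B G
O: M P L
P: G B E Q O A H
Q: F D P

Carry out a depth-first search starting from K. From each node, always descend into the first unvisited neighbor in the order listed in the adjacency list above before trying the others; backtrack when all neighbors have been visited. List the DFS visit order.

Visit K
K → F
F → J
J → B
B → N
N → G
G → P
P → E
E → A
A → L
L → O
O → M
L → C
C → D
D → I
D → Q
C → H

K → F → J → B → N → G → P → E → A → L → O → M → C → D → I → Q → H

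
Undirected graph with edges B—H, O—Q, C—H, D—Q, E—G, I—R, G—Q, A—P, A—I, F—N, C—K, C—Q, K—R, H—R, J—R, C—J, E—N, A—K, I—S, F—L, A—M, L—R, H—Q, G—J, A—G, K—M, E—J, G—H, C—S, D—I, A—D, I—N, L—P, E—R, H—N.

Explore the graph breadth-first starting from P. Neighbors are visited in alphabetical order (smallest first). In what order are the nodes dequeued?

Visit P; enqueue A, L → queue [A, L]
Visit A; enqueue D, G, I, K, M → queue [L, D, G, I, K, M]
Visit L; enqueue F, R → queue [D, G, I, K, M, F, R]
Visit D; enqueue Q → queue [G, I, K, M, F, R, Q]
Visit G; enqueue E, H, J → queue [I, K, M, F, R, Q, E, H, J]
Visit I; enqueue N, S → queue [K, M, F, R, Q, E, H, J, N, S]
Visit K; enqueue C → queue [M, F, R, Q, E, H, J, N, S, C]
Visit M → queue [F, R, Q, E, H, J, N, S, C]
Visit F → queue [R, Q, E, H, J, N, S, C]
Visit R → queue [Q, E, H, J, N, S, C]
Visit Q; enqueue O → queue [E, H, J, N, S, C, O]
Visit E → queue [H, J, N, S, C, O]
Visit H; enqueue B → queue [J, N, S, C, O, B]
Visit J → queue [N, S, C, O, B]
Visit N → queue [S, C, O, B]
Visit S → queue [C, O, B]
Visit C → queue [O, B]
Visit O → queue [B]
Visit B → queue []

P A L D G I K M F R Q E H J N S C O B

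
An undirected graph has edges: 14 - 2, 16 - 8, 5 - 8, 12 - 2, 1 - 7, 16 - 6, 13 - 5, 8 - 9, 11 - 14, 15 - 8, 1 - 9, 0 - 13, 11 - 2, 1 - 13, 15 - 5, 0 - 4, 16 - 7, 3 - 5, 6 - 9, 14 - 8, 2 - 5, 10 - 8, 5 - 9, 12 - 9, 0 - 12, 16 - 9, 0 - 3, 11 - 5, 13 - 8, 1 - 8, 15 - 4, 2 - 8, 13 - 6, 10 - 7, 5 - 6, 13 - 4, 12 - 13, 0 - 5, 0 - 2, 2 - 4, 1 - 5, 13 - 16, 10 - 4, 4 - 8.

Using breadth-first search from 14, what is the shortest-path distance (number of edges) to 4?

Level 0: 14
Level 1: 2, 8, 11
Level 2: 0, 1, 4, 5, 9, 10, 12, 13, 15, 16
Level 3: 3, 6, 7
4 first appears at level 2.

2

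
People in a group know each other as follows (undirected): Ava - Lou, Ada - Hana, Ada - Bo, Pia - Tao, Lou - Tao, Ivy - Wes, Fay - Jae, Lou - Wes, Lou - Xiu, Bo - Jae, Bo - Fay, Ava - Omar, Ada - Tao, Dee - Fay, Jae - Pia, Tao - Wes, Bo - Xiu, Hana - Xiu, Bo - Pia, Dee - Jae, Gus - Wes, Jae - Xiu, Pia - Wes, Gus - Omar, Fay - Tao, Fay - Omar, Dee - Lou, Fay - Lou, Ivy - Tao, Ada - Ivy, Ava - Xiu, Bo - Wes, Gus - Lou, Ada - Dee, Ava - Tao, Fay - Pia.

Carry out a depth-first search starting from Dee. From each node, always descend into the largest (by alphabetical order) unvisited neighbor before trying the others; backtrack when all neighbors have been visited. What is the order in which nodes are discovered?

Dee, Lou, Xiu, Jae, Pia, Wes, Tao, Ivy, Ada, Hana, Bo, Fay, Omar, Gus, Ava

Visit Dee
Dee → Lou
Lou → Xiu
Xiu → Jae
Jae → Pia
Pia → Wes
Wes → Tao
Tao → Ivy
Ivy → Ada
Ada → Hana
Ada → Bo
Bo → Fay
Fay → Omar
Omar → Gus
Omar → Ava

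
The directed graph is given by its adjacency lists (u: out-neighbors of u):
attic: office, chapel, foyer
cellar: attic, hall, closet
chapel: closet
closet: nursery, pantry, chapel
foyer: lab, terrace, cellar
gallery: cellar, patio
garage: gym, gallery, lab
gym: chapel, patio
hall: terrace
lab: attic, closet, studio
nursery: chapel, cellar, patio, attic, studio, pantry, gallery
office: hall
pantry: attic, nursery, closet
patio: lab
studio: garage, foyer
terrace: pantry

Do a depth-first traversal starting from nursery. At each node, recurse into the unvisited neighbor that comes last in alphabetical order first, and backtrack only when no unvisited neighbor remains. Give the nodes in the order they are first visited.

Visit nursery
nursery → studio
studio → garage
garage → lab
lab → closet
closet → pantry
pantry → attic
attic → office
office → hall
hall → terrace
attic → foyer
foyer → cellar
attic → chapel
garage → gym
gym → patio
garage → gallery

nursery, studio, garage, lab, closet, pantry, attic, office, hall, terrace, foyer, cellar, chapel, gym, patio, gallery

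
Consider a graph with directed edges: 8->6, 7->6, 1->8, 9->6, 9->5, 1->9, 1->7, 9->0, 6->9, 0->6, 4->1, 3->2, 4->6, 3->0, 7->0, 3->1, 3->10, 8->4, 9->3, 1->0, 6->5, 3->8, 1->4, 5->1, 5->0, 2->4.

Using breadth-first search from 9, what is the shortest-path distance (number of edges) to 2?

2

Level 0: 9
Level 1: 0, 3, 5, 6
Level 2: 1, 2, 8, 10
Level 3: 4, 7
2 first appears at level 2.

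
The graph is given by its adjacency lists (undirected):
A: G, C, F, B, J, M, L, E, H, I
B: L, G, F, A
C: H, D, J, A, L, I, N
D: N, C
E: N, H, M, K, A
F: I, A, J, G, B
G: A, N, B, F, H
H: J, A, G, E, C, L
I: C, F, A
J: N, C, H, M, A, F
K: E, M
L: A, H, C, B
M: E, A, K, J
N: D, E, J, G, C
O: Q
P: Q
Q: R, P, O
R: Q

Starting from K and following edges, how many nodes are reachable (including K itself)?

14

BFS from K visits: K, E, M, N, H, A, J, D, G, C, L, F, B, I
Reachable nodes: 14 of 18 total.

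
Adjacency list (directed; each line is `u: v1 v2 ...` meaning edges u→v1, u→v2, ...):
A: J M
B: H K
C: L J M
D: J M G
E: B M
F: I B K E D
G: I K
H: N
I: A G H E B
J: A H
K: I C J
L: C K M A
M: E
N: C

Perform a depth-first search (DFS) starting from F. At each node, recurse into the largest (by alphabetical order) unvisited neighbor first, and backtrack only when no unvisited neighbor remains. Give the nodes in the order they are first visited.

Visit F
F → K
K → J
J → H
H → N
N → C
C → M
M → E
E → B
C → L
L → A
K → I
I → G
F → D

F, K, J, H, N, C, M, E, B, L, A, I, G, D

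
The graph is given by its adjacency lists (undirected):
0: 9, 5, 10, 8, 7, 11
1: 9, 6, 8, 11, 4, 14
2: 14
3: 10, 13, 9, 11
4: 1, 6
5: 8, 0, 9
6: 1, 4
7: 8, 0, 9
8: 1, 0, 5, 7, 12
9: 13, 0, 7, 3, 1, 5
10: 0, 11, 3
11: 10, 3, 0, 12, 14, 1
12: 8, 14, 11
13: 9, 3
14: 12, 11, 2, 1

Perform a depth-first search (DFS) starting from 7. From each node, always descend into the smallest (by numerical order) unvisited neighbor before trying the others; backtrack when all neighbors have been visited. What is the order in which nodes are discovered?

Visit 7
7 → 0
0 → 5
5 → 8
8 → 1
1 → 4
4 → 6
1 → 9
9 → 3
3 → 10
10 → 11
11 → 12
12 → 14
14 → 2
3 → 13

7 → 0 → 5 → 8 → 1 → 4 → 6 → 9 → 3 → 10 → 11 → 12 → 14 → 2 → 13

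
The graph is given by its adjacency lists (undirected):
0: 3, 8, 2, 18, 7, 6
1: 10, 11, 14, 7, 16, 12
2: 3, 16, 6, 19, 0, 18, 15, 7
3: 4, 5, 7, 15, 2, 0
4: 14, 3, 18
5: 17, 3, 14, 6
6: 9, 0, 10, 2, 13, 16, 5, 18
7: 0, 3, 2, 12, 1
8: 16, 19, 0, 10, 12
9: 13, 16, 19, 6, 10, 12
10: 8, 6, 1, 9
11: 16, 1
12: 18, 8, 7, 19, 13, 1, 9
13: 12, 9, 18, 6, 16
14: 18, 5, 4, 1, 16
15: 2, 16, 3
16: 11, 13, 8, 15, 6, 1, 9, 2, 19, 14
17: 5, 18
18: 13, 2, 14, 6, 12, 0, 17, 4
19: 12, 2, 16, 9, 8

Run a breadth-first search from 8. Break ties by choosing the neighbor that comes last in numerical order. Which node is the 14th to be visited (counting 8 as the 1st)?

1

Visit 8; enqueue 19, 16, 12, 10, 0 → queue [19, 16, 12, 10, 0]
Visit 19; enqueue 9, 2 → queue [16, 12, 10, 0, 9, 2]
Visit 16; enqueue 15, 14, 13, 11, 6, 1 → queue [12, 10, 0, 9, 2, 15, 14, 13, 11, 6, 1]
Visit 12; enqueue 18, 7 → queue [10, 0, 9, 2, 15, 14, 13, 11, 6, 1, 18, 7]
Visit 10 → queue [0, 9, 2, 15, 14, 13, 11, 6, 1, 18, 7]
Visit 0; enqueue 3 → queue [9, 2, 15, 14, 13, 11, 6, 1, 18, 7, 3]
Visit 9 → queue [2, 15, 14, 13, 11, 6, 1, 18, 7, 3]
Visit 2 → queue [15, 14, 13, 11, 6, 1, 18, 7, 3]
Visit 15 → queue [14, 13, 11, 6, 1, 18, 7, 3]
Visit 14; enqueue 5, 4 → queue [13, 11, 6, 1, 18, 7, 3, 5, 4]
Visit 13 → queue [11, 6, 1, 18, 7, 3, 5, 4]
Visit 11 → queue [6, 1, 18, 7, 3, 5, 4]
Visit 6 → queue [1, 18, 7, 3, 5, 4]
Visit 1 → queue [18, 7, 3, 5, 4]
Visit 18; enqueue 17 → queue [7, 3, 5, 4, 17]
Visit 7 → queue [3, 5, 4, 17]
Visit 3 → queue [5, 4, 17]
Visit 5 → queue [4, 17]
Visit 4 → queue [17]
Visit 17 → queue []

Visit order: 8, 19, 16, 12, 10, 0, 9, 2, 15, 14, 13, 11, 6, 1, 18, 7, 3, 5, 4, 17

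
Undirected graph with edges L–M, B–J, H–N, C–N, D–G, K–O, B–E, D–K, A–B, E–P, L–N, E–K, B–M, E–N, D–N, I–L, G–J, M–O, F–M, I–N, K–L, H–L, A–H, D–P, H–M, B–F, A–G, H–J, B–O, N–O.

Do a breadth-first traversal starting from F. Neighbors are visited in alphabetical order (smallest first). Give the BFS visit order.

F B M A E J O H L G K N P I D C

Visit F; enqueue B, M → queue [B, M]
Visit B; enqueue A, E, J, O → queue [M, A, E, J, O]
Visit M; enqueue H, L → queue [A, E, J, O, H, L]
Visit A; enqueue G → queue [E, J, O, H, L, G]
Visit E; enqueue K, N, P → queue [J, O, H, L, G, K, N, P]
Visit J → queue [O, H, L, G, K, N, P]
Visit O → queue [H, L, G, K, N, P]
Visit H → queue [L, G, K, N, P]
Visit L; enqueue I → queue [G, K, N, P, I]
Visit G; enqueue D → queue [K, N, P, I, D]
Visit K → queue [N, P, I, D]
Visit N; enqueue C → queue [P, I, D, C]
Visit P → queue [I, D, C]
Visit I → queue [D, C]
Visit D → queue [C]
Visit C → queue []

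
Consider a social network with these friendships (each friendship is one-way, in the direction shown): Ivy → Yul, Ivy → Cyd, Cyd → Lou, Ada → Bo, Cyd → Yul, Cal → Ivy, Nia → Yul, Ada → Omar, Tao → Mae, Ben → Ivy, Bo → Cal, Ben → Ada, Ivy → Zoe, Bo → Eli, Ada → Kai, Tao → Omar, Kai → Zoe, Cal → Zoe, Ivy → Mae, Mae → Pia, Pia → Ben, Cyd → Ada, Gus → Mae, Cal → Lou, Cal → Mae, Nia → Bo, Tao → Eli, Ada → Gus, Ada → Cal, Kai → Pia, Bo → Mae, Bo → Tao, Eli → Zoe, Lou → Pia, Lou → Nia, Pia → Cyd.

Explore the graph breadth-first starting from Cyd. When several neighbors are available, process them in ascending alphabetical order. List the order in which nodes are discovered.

Visit Cyd; enqueue Ada, Lou, Yul → queue [Ada, Lou, Yul]
Visit Ada; enqueue Bo, Cal, Gus, Kai, Omar → queue [Lou, Yul, Bo, Cal, Gus, Kai, Omar]
Visit Lou; enqueue Nia, Pia → queue [Yul, Bo, Cal, Gus, Kai, Omar, Nia, Pia]
Visit Yul → queue [Bo, Cal, Gus, Kai, Omar, Nia, Pia]
Visit Bo; enqueue Eli, Mae, Tao → queue [Cal, Gus, Kai, Omar, Nia, Pia, Eli, Mae, Tao]
Visit Cal; enqueue Ivy, Zoe → queue [Gus, Kai, Omar, Nia, Pia, Eli, Mae, Tao, Ivy, Zoe]
Visit Gus → queue [Kai, Omar, Nia, Pia, Eli, Mae, Tao, Ivy, Zoe]
Visit Kai → queue [Omar, Nia, Pia, Eli, Mae, Tao, Ivy, Zoe]
Visit Omar → queue [Nia, Pia, Eli, Mae, Tao, Ivy, Zoe]
Visit Nia → queue [Pia, Eli, Mae, Tao, Ivy, Zoe]
Visit Pia; enqueue Ben → queue [Eli, Mae, Tao, Ivy, Zoe, Ben]
Visit Eli → queue [Mae, Tao, Ivy, Zoe, Ben]
Visit Mae → queue [Tao, Ivy, Zoe, Ben]
Visit Tao → queue [Ivy, Zoe, Ben]
Visit Ivy → queue [Zoe, Ben]
Visit Zoe → queue [Ben]
Visit Ben → queue []

Cyd, Ada, Lou, Yul, Bo, Cal, Gus, Kai, Omar, Nia, Pia, Eli, Mae, Tao, Ivy, Zoe, Ben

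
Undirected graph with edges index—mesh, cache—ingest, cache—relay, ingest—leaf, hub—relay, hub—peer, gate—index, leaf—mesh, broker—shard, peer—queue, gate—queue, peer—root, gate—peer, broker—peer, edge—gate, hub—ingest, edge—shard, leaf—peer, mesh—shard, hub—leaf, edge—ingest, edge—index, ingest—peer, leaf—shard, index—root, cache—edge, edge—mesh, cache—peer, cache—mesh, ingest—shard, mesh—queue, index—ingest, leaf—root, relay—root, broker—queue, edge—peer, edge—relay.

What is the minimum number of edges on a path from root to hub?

Level 0: root
Level 1: index, leaf, peer, relay
Level 2: broker, cache, edge, gate, hub, ingest, mesh, queue, shard
hub first appears at level 2.

2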